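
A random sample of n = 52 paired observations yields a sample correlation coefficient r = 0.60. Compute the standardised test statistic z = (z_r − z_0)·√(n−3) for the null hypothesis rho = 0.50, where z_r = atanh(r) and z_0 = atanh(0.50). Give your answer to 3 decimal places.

Fisher z: atanh(0.60) = 0.693147, atanh(0.50) = 0.549306
z = (z_r − z_0)·√(n−3) = (0.693147 − 0.549306)·√49 = 0.143841 · 7.000000 = 1.007

1.007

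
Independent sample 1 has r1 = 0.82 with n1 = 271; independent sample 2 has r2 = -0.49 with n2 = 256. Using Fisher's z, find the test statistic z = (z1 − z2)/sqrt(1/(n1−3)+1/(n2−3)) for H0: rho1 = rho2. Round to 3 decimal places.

19.312

z1 = atanh(0.82) = 1.156817,  z2 = atanh(-0.49) = -0.536060
SE = √(1/(n1−3) + 1/(n2−3)) = √(1/268 + 1/253) = √(0.0037313 + 0.0039526) = √0.0076839 = 0.087658
z = (z1 − z2)/SE = (1.156817 − (-0.536060)) / 0.087658 = 1.692877 / 0.087658 = 19.312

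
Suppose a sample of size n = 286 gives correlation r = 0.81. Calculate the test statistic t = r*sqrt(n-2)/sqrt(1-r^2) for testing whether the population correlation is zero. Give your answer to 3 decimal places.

1 − r² = 1 − 0.6561 = 0.3439;  √(1−r²) = 0.586430
√(n−2) = √284 = 16.852300
t = r·√(n−2)/√(1−r²) = 0.81 · 16.852300 / 0.586430 = 23.277

23.277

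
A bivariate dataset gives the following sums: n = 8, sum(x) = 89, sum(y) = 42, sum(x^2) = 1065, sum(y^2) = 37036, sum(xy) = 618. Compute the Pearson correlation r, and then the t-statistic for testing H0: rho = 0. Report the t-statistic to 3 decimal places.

0.223

Numerator: nΣxy − (Σx)(Σy) = 8·618 − (89)(42) = 1206
Denominator: √[(nΣx²−(Σx)²)(nΣy²−(Σy)²)]
  nΣx²−(Σx)² = 8·1065 − 7921 = 599;  nΣy²−(Σy)² = 8·37036 − 1764 = 294524
  √(599·294524) = √176419876 = 13282.3144
r = 1206 / 13282.3144 = 0.0908
t = r·√(n−2)/√(1−r²) = 0.0908·√6 / √(1−0.008245) = 0.222414 / 0.995869 = 0.223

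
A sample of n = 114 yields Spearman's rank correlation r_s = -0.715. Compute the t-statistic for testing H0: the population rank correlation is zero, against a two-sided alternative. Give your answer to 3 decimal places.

1 − r_s² = 1 − 0.511225 = 0.488775;  √(1−r_s²) = 0.699124
√(n−2) = √112 = 10.583005
t = r_s·√(n−2)/√(1−r_s²) = -0.715 · 10.583005 / 0.699124 = -10.823

-10.823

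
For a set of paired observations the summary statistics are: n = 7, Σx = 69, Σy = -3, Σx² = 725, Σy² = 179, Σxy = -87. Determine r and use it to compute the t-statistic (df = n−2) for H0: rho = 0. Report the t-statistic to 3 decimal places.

S_xy = nΣxy − ΣxΣy = 7·(-87) − 69·(-3) = -609 − (-207) = -402
S_xx = nΣx² − (Σx)² = 7·725 − 69² = 5075 − 4761 = 314
S_yy = nΣy² − (Σy)² = 7·179 − (-3)² = 1253 − 9 = 1244
r = S_xy / √(S_xx·S_yy) = -402 / √(314·1244) = -402 / √390616 = -402 / 624.9928 = -0.6432
t = r·√(n−2)/√(1−r²) = -0.6432·√5 / √(1−0.413706) = -1.438239 / 0.765698 = -1.878

-1.878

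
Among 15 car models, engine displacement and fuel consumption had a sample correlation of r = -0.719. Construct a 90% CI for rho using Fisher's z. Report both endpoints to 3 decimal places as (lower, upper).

(-0.881, -0.406)

Fisher z: z_r = atanh(r) = ½·ln((1+(-0.719))/(1−(-0.719))) = -0.905572
SE(z) = 1/√(n−3) = 1/√12 = 0.288675
90% ⇒ z* = 1.645; margin = 1.645·0.288675 = 0.474870
CI on z-scale: (-1.380442, -0.430702)
Back-transform: tanh(-1.380442) = -0.881050, tanh(-0.430702) = -0.405908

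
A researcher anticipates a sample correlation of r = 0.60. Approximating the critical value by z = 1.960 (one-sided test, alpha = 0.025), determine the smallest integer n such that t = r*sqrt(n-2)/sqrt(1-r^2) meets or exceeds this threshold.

Need r·√(n−2)/√(1−r²) ≥ 1.960
√(n−2) ≥ 1.960·√(1−0.3600) / 0.60 = 1.960·0.800000 / 0.60 = 2.6133
n−2 ≥ 6.8293  ⇒  n ≥ 8.8293
Smallest integer n = 9

9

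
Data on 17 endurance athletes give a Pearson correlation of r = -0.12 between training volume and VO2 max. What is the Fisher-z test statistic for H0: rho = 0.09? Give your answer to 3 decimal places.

z_r = atanh(-0.12) = -0.120581,  z_0 = atanh(0.09) = 0.090244
SE = 1/√(n−3) = 1/√14 = 0.267261
z = (z_r − z_0)/SE = (-0.120581 − 0.090244) / 0.267261 = -0.210825 / 0.267261 = -0.789

-0.789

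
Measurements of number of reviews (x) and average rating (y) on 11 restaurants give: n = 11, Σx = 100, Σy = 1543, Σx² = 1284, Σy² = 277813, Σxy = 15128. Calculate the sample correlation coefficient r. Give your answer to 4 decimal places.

0.2295

S_xy = nΣxy − ΣxΣy = 11·15128 − 100·1543 = 166408 − 154300 = 12108
S_xx = nΣx² − (Σx)² = 11·1284 − 100² = 14124 − 10000 = 4124
S_yy = nΣy² − (Σy)² = 11·277813 − 1543² = 3055943 − 2380849 = 675094
r = S_xy / √(S_xx·S_yy) = 12108 / √(4124·675094) = 12108 / √2784087656 = 12108 / 52764.4545 = 0.2295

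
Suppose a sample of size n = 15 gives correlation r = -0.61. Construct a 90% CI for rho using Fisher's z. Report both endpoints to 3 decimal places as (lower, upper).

(-0.829, -0.230)

Fisher z: z_r = atanh(r) = ½·ln((1+(-0.61))/(1−(-0.61))) = -0.708921
SE(z) = 1/√(n−3) = 1/√12 = 0.288675
90% ⇒ z* = 1.645; margin = 1.645·0.288675 = 0.474870
CI on z-scale: (-1.183791, -0.234051)
Back-transform: tanh(-1.183791) = -0.828643, tanh(-0.234051) = -0.229869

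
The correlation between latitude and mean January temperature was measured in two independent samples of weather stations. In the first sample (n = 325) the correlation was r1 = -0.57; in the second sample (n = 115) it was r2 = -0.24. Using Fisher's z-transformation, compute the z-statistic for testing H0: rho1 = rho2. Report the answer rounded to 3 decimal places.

-3.671

Fisher z-transforms: z1 = atanh(-0.57) = -0.647523, z2 = atanh(-0.24) = -0.244774; difference d = -0.402749
Var(d) = 1/322 + 1/112 = 0.0031056 + 0.0089286 = 0.0120342
z = d/√Var(d) = -0.402749 / √0.0120342 = -0.402749 / 0.109701 = -3.671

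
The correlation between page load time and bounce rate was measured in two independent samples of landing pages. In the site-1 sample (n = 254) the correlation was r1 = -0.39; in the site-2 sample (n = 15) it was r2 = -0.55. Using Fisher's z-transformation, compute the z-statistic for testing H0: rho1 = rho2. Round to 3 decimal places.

Fisher z-transforms: z1 = atanh(-0.39) = -0.411800, z2 = atanh(-0.55) = -0.618381; difference d = 0.206581
Var(d) = 1/251 + 1/12 = 0.0039841 + 0.0833333 = 0.0873174
z = d/√Var(d) = 0.206581 / √0.0873174 = 0.206581 / 0.295495 = 0.699

0.699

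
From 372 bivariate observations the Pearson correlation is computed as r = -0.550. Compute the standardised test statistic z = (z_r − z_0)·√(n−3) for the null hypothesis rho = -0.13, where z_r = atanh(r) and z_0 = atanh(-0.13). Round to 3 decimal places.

z_r = atanh(-0.550) = -0.618381,  z_0 = atanh(-0.13) = -0.130740
SE = 1/√(n−3) = 1/√369 = 0.052058
z = (z_r − z_0)/SE = (-0.618381 − (-0.130740)) / 0.052058 = -0.487641 / 0.052058 = -9.367

-9.367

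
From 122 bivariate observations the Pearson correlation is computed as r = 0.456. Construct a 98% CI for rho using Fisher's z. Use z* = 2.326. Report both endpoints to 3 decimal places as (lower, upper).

Fisher z: z_r = atanh(r) = ½·ln((1+0.456)/(1−0.456)) = 0.492249
SE(z) = 1/√(n−3) = 1/√119 = 0.091670
98% ⇒ z* = 2.326; margin = 2.326·0.091670 = 0.213224
CI on z-scale: (0.279025, 0.705473)
Back-transform: tanh(0.279025) = 0.272002, tanh(0.705473) = 0.607830

(0.272, 0.608)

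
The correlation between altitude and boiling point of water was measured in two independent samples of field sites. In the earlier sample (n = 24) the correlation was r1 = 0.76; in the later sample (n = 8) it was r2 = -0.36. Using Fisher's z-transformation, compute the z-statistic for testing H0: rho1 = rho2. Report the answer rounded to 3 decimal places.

2.759

z1 = atanh(0.76) = 0.996215,  z2 = atanh(-0.36) = -0.376886
SE = √(1/(n1−3) + 1/(n2−3)) = √(1/21 + 1/5) = √(0.0476190 + 0.2000000) = √0.2476190 = 0.497613
z = (z1 − z2)/SE = (0.996215 − (-0.376886)) / 0.497613 = 1.373101 / 0.497613 = 2.759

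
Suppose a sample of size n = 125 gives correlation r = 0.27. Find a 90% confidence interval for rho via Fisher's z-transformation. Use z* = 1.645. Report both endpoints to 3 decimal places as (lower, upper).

z_r = atanh(0.27) = 0.276864;  SE = 1/√(n−3) = 1/√122 = 0.090536
z-limits: 0.276864 ± 1.645·0.090536 = 0.276864 ± 0.148932 = [0.127932, 0.425796]
ρ-limits: (tanh 0.127932, tanh 0.425796) = (0.127, 0.402)

(0.127, 0.402)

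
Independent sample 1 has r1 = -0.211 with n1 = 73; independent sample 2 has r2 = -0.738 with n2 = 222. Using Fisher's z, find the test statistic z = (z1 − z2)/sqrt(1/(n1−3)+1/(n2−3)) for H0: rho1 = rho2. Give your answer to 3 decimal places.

z1 = atanh(-0.211) = -0.214218,  z2 = atanh(-0.738) = -0.946073
SE = √(1/(n1−3) + 1/(n2−3)) = √(1/70 + 1/219) = √(0.0142857 + 0.0045662) = √0.0188519 = 0.137302
z = (z1 − z2)/SE = (-0.214218 − (-0.946073)) / 0.137302 = 0.731855 / 0.137302 = 5.330

5.330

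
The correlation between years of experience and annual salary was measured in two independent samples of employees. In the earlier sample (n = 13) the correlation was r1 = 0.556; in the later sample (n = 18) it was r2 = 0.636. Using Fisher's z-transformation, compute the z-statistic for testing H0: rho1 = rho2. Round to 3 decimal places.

Fisher z-transforms: z1 = atanh(0.556) = 0.627025, z2 = atanh(0.636) = 0.751428; difference d = -0.124403
Var(d) = 1/10 + 1/15 = 0.1000000 + 0.0666667 = 0.1666667
z = d/√Var(d) = -0.124403 / √0.1666667 = -0.124403 / 0.408248 = -0.305

-0.305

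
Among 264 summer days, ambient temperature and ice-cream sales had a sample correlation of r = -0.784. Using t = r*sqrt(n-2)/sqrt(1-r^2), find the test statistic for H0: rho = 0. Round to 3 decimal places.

1 − r² = 1 − 0.614656 = 0.385344;  √(1−r²) = 0.620761
√(n−2) = √262 = 16.186414
t = r·√(n−2)/√(1−r²) = -0.784 · 16.186414 / 0.620761 = -20.443

-20.443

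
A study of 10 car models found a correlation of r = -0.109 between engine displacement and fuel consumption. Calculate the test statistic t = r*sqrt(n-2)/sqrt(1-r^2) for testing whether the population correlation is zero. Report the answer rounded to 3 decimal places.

1 − r² = 1 − 0.011881 = 0.988119;  √(1−r²) = 0.994042
√(n−2) = √8 = 2.828427
t = r·√(n−2)/√(1−r²) = -0.109 · 2.828427 / 0.994042 = -0.310

-0.310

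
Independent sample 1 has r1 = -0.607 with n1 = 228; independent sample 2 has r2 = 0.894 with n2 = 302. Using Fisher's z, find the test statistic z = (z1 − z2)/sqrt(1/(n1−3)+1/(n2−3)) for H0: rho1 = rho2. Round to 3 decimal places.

-24.312

Fisher z-transforms: z1 = atanh(-0.607) = -0.704157, z2 = atanh(0.894) = 1.441504; difference d = -2.145661
Var(d) = 1/225 + 1/299 = 0.0044444 + 0.0033445 = 0.0077889
z = d/√Var(d) = -2.145661 / √0.0077889 = -2.145661 / 0.088255 = -24.312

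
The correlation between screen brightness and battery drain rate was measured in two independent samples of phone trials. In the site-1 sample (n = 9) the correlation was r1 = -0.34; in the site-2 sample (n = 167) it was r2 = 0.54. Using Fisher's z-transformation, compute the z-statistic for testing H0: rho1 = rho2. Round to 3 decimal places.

Fisher z-transforms: z1 = atanh(-0.34) = -0.354093, z2 = atanh(0.54) = 0.604156; difference d = -0.958249
Var(d) = 1/6 + 1/164 = 0.1666667 + 0.0060976 = 0.1727643
z = d/√Var(d) = -0.958249 / √0.1727643 = -0.958249 / 0.415649 = -2.305

-2.305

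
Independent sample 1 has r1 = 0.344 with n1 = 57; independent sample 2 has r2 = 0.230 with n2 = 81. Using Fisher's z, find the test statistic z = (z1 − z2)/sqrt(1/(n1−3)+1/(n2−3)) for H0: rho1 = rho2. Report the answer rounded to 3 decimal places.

0.703

z1 = atanh(0.344) = 0.358622,  z2 = atanh(0.230) = 0.234189
SE = √(1/(n1−3) + 1/(n2−3)) = √(1/54 + 1/78) = √(0.0185185 + 0.0128205) = √0.0313390 = 0.177028
z = (z1 − z2)/SE = (0.358622 − 0.234189) / 0.177028 = 0.124433 / 0.177028 = 0.703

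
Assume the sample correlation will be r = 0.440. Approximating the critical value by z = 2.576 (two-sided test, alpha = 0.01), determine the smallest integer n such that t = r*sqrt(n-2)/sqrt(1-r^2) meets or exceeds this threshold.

30

Need r·√(n−2)/√(1−r²) ≥ 2.576
√(n−2) ≥ 2.576·√(1−0.193600) / 0.440 = 2.576·0.897998 / 0.440 = 5.2574
n−2 ≥ 27.6403  ⇒  n ≥ 29.6403
Smallest integer n = 30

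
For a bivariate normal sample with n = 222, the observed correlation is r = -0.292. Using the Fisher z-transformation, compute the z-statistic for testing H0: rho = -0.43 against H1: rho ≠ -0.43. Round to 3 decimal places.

2.355

Fisher z: atanh(-0.292) = -0.300751, atanh(-0.43) = -0.459897
z = (z_r − z_0)·√(n−3) = (-0.300751 − (-0.459897))·√219 = 0.159146 · 14.798649 = 2.355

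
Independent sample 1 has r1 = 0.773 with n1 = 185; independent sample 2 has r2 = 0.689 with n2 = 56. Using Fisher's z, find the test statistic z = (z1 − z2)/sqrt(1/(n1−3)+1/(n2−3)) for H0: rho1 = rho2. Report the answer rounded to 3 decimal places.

1.164

Fisher z-transforms: z1 = atanh(0.773) = 1.027739, z2 = atanh(0.689) = 0.846050; difference d = 0.181689
Var(d) = 1/182 + 1/53 = 0.0054945 + 0.0188679 = 0.0243624
z = d/√Var(d) = 0.181689 / √0.0243624 = 0.181689 / 0.156085 = 1.164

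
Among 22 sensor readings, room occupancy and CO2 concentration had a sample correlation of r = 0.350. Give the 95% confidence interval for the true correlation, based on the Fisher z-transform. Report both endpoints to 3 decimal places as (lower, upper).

(-0.084, 0.672)

z_r = atanh(0.350) = 0.365444;  SE = 1/√(n−3) = 1/√19 = 0.229416
z-limits: 0.365444 ± 1.960·0.229416 = 0.365444 ± 0.449655 = [-0.084211, 0.815099]
ρ-limits: (tanh -0.084211, tanh 0.815099) = (-0.084, 0.672)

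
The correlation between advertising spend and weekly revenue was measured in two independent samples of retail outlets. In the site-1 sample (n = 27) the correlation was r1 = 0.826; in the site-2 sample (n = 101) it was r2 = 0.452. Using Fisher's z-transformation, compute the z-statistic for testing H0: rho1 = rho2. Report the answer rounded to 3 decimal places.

Fisher z-transforms: z1 = atanh(0.826) = 1.175414, z2 = atanh(0.452) = 0.487211; difference d = 0.688203
Var(d) = 1/24 + 1/98 = 0.0416667 + 0.0102041 = 0.0518708
z = d/√Var(d) = 0.688203 / √0.0518708 = 0.688203 / 0.227752 = 3.022

3.022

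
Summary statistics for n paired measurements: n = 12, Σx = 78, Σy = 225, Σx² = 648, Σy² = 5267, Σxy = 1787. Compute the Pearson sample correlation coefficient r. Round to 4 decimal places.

0.8441

S_xy = nΣxy − ΣxΣy = 12·1787 − 78·225 = 21444 − 17550 = 3894
S_xx = nΣx² − (Σx)² = 12·648 − 78² = 7776 − 6084 = 1692
S_yy = nΣy² − (Σy)² = 12·5267 − 225² = 63204 − 50625 = 12579
r = S_xy / √(S_xx·S_yy) = 3894 / √(1692·12579) = 3894 / √21283668 = 3894 / 4613.4226 = 0.8441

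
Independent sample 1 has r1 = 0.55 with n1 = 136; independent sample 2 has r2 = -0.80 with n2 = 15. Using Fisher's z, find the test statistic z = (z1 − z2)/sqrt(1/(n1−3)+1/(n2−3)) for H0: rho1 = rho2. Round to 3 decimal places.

Fisher z-transforms: z1 = atanh(0.55) = 0.618381, z2 = atanh(-0.80) = -1.098612; difference d = 1.716993
Var(d) = 1/133 + 1/12 = 0.0075188 + 0.0833333 = 0.0908521
z = d/√Var(d) = 1.716993 / √0.0908521 = 1.716993 / 0.301417 = 5.696

5.696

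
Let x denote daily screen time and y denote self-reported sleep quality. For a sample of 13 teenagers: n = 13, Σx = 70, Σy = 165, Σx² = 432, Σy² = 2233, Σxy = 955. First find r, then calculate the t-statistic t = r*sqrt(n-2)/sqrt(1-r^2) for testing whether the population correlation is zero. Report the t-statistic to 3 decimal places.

3.892

Numerator: nΣxy − (Σx)(Σy) = 13·955 − (70)(165) = 865
Denominator: √[(nΣx²−(Σx)²)(nΣy²−(Σy)²)]
  nΣx²−(Σx)² = 13·432 − 4900 = 716;  nΣy²−(Σy)² = 13·2233 − 27225 = 1804
  √(716·1804) = √1291664 = 1136.5140
r = 865 / 1136.5140 = 0.7611
t = r·√(n−2)/√(1−r²) = 0.7611·√11 / √(1−0.579273) = 2.524283 / 0.648635 = 3.892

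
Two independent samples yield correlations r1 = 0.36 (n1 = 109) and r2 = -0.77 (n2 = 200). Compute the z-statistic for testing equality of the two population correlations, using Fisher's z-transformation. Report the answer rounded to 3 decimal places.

z1 = atanh(0.36) = 0.376886,  z2 = atanh(-0.77) = -1.020328
SE = √(1/(n1−3) + 1/(n2−3)) = √(1/106 + 1/197) = √(0.0094340 + 0.0050761) = √0.0145101 = 0.120458
z = (z1 − z2)/SE = (0.376886 − (-1.020328)) / 0.120458 = 1.397214 / 0.120458 = 11.599

11.599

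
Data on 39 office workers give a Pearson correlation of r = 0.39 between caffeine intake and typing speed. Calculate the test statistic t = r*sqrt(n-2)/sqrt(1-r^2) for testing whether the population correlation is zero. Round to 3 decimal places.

t = r·√(n−2) / √(1−r²) with r = 0.39, n = 39
  = 0.39·√37 / √(1 − 0.1521)
  = 0.39·6.082763 / 0.920815
  = 2.372278 / 0.920815 = 2.576

2.576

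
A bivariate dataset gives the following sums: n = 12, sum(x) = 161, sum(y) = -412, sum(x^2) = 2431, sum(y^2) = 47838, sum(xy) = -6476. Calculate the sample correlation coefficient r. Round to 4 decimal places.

S_xy = nΣxy − ΣxΣy = 12·(-6476) − 161·(-412) = -77712 − (-66332) = -11380
S_xx = nΣx² − (Σx)² = 12·2431 − 161² = 29172 − 25921 = 3251
S_yy = nΣy² − (Σy)² = 12·47838 − (-412)² = 574056 − 169744 = 404312
r = S_xy / √(S_xx·S_yy) = -11380 / √(3251·404312) = -11380 / √1314418312 = -11380 / 36254.9074 = -0.3139

-0.3139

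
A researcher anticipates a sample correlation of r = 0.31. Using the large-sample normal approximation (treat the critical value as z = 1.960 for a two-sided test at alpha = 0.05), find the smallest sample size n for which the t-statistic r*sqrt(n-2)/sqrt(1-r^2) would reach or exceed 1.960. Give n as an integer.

39

Need r·√(n−2)/√(1−r²) ≥ 1.960
√(n−2) ≥ 1.960·√(1−0.0961) / 0.31 = 1.960·0.950737 / 0.31 = 6.0111
n−2 ≥ 36.1333  ⇒  n ≥ 38.1333
Smallest integer n = 39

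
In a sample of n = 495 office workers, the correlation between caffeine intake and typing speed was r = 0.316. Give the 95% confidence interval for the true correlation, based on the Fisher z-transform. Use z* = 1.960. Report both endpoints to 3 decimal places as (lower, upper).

z_r = atanh(0.316) = 0.327197;  SE = 1/√(n−3) = 1/√492 = 0.045083
z-limits: 0.327197 ± 1.960·0.045083 = 0.327197 ± 0.088363 = [0.238834, 0.415560]
ρ-limits: (tanh 0.238834, tanh 0.415560) = (0.234, 0.393)

(0.234, 0.393)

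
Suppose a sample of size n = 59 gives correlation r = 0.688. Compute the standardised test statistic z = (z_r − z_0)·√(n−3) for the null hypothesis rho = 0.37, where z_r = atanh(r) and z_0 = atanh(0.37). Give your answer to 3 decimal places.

3.410

Fisher z: atanh(0.688) = 0.844148, atanh(0.37) = 0.388423
z = (z_r − z_0)·√(n−3) = (0.844148 − 0.388423)·√56 = 0.455725 · 7.483315 = 3.410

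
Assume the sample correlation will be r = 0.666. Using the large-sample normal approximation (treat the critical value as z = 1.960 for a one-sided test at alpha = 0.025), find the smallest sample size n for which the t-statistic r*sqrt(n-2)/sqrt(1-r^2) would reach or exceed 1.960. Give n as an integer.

7

r√(n−2)/√(1−r²) ≥ 1.960  ⇔  n−2 ≥ (1.960)²·(1−r²)/r²
(1−r²)/r² = (1−0.443556)/0.443556 = 1.2545
n ≥ 2 + 3.8416·1.2545 = 2 + 4.8193 = 6.8193
⌈6.8193⌉ = 7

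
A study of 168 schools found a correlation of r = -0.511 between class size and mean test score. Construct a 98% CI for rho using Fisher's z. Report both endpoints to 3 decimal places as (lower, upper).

z_r = atanh(-0.511) = -0.564082;  SE = 1/√(n−3) = 1/√165 = 0.077850
z-limits: -0.564082 ± 2.326·0.077850 = -0.564082 ± 0.181079 = [-0.745161, -0.383003]
ρ-limits: (tanh -0.745161, tanh -0.383003) = (-0.632, -0.365)

(-0.632, -0.365)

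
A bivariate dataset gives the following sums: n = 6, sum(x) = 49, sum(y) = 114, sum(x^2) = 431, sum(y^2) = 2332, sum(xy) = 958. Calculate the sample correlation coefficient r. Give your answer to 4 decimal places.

0.3774

Numerator: nΣxy − (Σx)(Σy) = 6·958 − (49)(114) = 162
Denominator: √[(nΣx²−(Σx)²)(nΣy²−(Σy)²)]
  nΣx²−(Σx)² = 6·431 − 2401 = 185;  nΣy²−(Σy)² = 6·2332 − 12996 = 996
  √(185·996) = √184260 = 429.2552
r = 162 / 429.2552 = 0.3774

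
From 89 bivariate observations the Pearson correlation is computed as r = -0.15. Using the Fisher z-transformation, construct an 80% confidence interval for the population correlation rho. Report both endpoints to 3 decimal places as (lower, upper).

z_r = atanh(-0.15) = -0.151140;  SE = 1/√(n−3) = 1/√86 = 0.107833
z-limits: -0.151140 ± 1.282·0.107833 = -0.151140 ± 0.138242 = [-0.289382, -0.012898]
ρ-limits: (tanh -0.289382, tanh -0.012898) = (-0.282, -0.013)

(-0.282, -0.013)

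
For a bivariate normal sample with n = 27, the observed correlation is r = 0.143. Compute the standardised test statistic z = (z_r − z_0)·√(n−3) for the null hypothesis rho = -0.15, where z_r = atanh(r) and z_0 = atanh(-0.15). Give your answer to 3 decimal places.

Fisher z: atanh(0.143) = 0.143987, atanh(-0.15) = -0.151140
z = (z_r − z_0)·√(n−3) = (0.143987 − (-0.151140))·√24 = 0.295127 · 4.898979 = 1.446

1.446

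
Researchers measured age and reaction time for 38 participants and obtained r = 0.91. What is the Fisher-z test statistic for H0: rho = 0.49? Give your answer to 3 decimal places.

z_r = atanh(0.91) = 1.527524,  z_0 = atanh(0.49) = 0.536060
SE = 1/√(n−3) = 1/√35 = 0.169031
z = (z_r − z_0)/SE = (1.527524 − 0.536060) / 0.169031 = 0.991464 / 0.169031 = 5.866

5.866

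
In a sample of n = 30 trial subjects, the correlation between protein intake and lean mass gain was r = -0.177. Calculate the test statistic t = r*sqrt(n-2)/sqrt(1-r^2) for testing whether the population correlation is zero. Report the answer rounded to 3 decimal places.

-0.952

1 − r² = 1 − 0.031329 = 0.968671;  √(1−r²) = 0.984211
√(n−2) = √28 = 5.291503
t = r·√(n−2)/√(1−r²) = -0.177 · 5.291503 / 0.984211 = -0.952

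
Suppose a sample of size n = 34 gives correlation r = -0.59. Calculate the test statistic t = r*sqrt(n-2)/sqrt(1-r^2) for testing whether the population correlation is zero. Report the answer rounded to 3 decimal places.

-4.134

t = r·√(n−2) / √(1−r²) with r = -0.59, n = 34
  = -0.59·√32 / √(1 − 0.3481)
  = -0.59·5.656854 / 0.807403
  = -3.337544 / 0.807403 = -4.134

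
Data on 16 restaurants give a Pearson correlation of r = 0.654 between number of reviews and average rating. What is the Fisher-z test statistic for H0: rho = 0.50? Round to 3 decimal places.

z_r = atanh(0.654) = 0.782257,  z_0 = atanh(0.50) = 0.549306
SE = 1/√(n−3) = 1/√13 = 0.277350
z = (z_r − z_0)/SE = (0.782257 − 0.549306) / 0.277350 = 0.232951 / 0.277350 = 0.840

0.840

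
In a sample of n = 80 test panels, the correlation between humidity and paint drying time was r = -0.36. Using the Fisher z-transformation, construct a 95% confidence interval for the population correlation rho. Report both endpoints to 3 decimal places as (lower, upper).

(-0.537, -0.152)

z_r = atanh(-0.36) = -0.376886;  SE = 1/√(n−3) = 1/√77 = 0.113961
z-limits: -0.376886 ± 1.960·0.113961 = -0.376886 ± 0.223364 = [-0.600250, -0.153522]
ρ-limits: (tanh -0.600250, tanh -0.153522) = (-0.537, -0.152)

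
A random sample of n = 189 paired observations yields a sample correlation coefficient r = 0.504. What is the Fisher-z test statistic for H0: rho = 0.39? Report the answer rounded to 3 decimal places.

Fisher z: atanh(0.504) = 0.554654, atanh(0.39) = 0.411800
z = (z_r − z_0)·√(n−3) = (0.554654 − 0.411800)·√186 = 0.142854 · 13.638182 = 1.948

1.948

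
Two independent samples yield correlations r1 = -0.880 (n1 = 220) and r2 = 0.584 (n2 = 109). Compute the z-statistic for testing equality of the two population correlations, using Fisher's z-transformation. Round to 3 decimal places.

Fisher z-transforms: z1 = atanh(-0.880) = -1.375768, z2 = atanh(0.584) = 0.668512; difference d = -2.044280
Var(d) = 1/217 + 1/106 = 0.0046083 + 0.0094340 = 0.0140423
z = d/√Var(d) = -2.044280 / √0.0140423 = -2.044280 / 0.118500 = -17.251

-17.251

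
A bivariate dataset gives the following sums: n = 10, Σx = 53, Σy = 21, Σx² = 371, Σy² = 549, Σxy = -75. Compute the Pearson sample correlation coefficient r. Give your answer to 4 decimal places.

Numerator: nΣxy − (Σx)(Σy) = 10·(-75) − (53)(21) = -1863
Denominator: √[(nΣx²−(Σx)²)(nΣy²−(Σy)²)]
  nΣx²−(Σx)² = 10·371 − 2809 = 901;  nΣy²−(Σy)² = 10·549 − 441 = 5049
  √(901·5049) = √4549149 = 2132.8734
r = -1863 / 2132.8734 = -0.8735

-0.8735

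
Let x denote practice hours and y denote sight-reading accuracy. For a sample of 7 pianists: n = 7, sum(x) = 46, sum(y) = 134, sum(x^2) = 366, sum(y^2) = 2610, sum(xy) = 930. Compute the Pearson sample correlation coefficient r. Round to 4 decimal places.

S_xy = nΣxy − ΣxΣy = 7·930 − 46·134 = 6510 − 6164 = 346
S_xx = nΣx² − (Σx)² = 7·366 − 46² = 2562 − 2116 = 446
S_yy = nΣy² − (Σy)² = 7·2610 − 134² = 18270 − 17956 = 314
r = S_xy / √(S_xx·S_yy) = 346 / √(446·314) = 346 / √140044 = 346 / 374.2245 = 0.9246

0.9246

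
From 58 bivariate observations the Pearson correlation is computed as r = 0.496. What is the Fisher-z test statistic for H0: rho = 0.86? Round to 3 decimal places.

-5.557

Fisher z: atanh(0.496) = 0.543987, atanh(0.86) = 1.293345
z = (z_r − z_0)·√(n−3) = (0.543987 − 1.293345)·√55 = -0.749358 · 7.416198 = -5.557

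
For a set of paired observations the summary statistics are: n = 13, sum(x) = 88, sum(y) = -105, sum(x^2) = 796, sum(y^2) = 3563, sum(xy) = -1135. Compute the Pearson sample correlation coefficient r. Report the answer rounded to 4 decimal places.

-0.5753

S_xy = nΣxy − ΣxΣy = 13·(-1135) − 88·(-105) = -14755 − (-9240) = -5515
S_xx = nΣx² − (Σx)² = 13·796 − 88² = 10348 − 7744 = 2604
S_yy = nΣy² − (Σy)² = 13·3563 − (-105)² = 46319 − 11025 = 35294
r = S_xy / √(S_xx·S_yy) = -5515 / √(2604·35294) = -5515 / √91905576 = -5515 / 9586.7396 = -0.5753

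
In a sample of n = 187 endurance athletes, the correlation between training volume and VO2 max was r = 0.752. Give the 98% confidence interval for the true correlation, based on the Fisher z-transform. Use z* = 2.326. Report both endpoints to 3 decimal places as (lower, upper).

Fisher z: z_r = atanh(r) = ½·ln((1+0.752)/(1−0.752)) = 0.977542
SE(z) = 1/√(n−3) = 1/√184 = 0.073721
98% ⇒ z* = 2.326; margin = 2.326·0.073721 = 0.171475
CI on z-scale: (0.806067, 1.149017)
Back-transform: tanh(0.806067) = 0.667415, tanh(1.149017) = 0.817428

(0.667, 0.817)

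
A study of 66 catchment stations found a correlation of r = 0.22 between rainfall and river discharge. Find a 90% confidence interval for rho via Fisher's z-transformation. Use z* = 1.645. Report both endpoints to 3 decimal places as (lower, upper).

(0.016, 0.406)

z_r = atanh(0.22) = 0.223656;  SE = 1/√(n−3) = 1/√63 = 0.125988
z-limits: 0.223656 ± 1.645·0.125988 = 0.223656 ± 0.207250 = [0.016406, 0.430906]
ρ-limits: (tanh 0.016406, tanh 0.430906) = (0.016, 0.406)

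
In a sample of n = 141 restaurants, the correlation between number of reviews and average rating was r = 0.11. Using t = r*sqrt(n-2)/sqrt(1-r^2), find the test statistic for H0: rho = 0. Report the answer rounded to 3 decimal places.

1.305

1 − r² = 1 − 0.0121 = 0.9879;  √(1−r²) = 0.993932
√(n−2) = √139 = 11.789826
t = r·√(n−2)/√(1−r²) = 0.11 · 11.789826 / 0.993932 = 1.305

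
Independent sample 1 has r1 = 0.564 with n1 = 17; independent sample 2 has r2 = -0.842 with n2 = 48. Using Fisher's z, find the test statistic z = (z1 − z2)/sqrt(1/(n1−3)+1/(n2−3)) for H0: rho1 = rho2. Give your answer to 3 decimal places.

6.100

Fisher z-transforms: z1 = atanh(0.564) = 0.638680, z2 = atanh(-0.842) = -1.228006; difference d = 1.866686
Var(d) = 1/14 + 1/45 = 0.0714286 + 0.0222222 = 0.0936508
z = d/√Var(d) = 1.866686 / √0.0936508 = 1.866686 / 0.306024 = 6.100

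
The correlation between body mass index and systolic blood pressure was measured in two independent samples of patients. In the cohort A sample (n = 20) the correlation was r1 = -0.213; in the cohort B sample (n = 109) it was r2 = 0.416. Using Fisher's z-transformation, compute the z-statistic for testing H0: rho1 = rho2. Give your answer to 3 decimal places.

z1 = atanh(-0.213) = -0.216312,  z2 = atanh(0.416) = 0.442845
SE = √(1/(n1−3) + 1/(n2−3)) = √(1/17 + 1/106) = √(0.0588235 + 0.0094340) = √0.0682575 = 0.261261
z = (z1 − z2)/SE = (-0.216312 − 0.442845) / 0.261261 = -0.659157 / 0.261261 = -2.523

-2.523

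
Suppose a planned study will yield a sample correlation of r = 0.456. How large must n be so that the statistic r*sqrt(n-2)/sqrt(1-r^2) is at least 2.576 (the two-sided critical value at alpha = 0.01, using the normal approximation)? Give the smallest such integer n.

r√(n−2)/√(1−r²) ≥ 2.576  ⇔  n−2 ≥ (2.576)²·(1−r²)/r²
(1−r²)/r² = (1−0.207936)/0.207936 = 3.8092
n ≥ 2 + 6.635776·3.8092 = 2 + 25.2770 = 27.2770
⌈27.2770⌉ = 28

28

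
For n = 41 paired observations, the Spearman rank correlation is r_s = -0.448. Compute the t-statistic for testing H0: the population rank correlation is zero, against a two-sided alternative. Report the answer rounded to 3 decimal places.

t = r_s·√(n−2) / √(1−r_s²) with r_s = -0.448, n = 41
  = -0.448·√39 / √(1 − 0.200704)
  = -0.448·6.244998 / 0.894034
  = -2.797759 / 0.894034 = -3.129

-3.129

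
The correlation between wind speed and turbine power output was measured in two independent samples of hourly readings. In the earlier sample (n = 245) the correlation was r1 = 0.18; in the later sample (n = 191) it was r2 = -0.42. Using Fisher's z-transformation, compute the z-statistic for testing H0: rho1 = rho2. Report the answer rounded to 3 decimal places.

6.477

z1 = atanh(0.18) = 0.181983,  z2 = atanh(-0.42) = -0.447692
SE = √(1/(n1−3) + 1/(n2−3)) = √(1/242 + 1/188) = √(0.0041322 + 0.0053191) = √0.0094513 = 0.097218
z = (z1 − z2)/SE = (0.181983 − (-0.447692)) / 0.097218 = 0.629675 / 0.097218 = 6.477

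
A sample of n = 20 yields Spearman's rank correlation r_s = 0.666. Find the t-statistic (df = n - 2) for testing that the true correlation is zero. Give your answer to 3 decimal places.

3.788

t = r_s·√(n−2) / √(1−r_s²) with r_s = 0.666, n = 20
  = 0.666·√18 / √(1 − 0.443556)
  = 0.666·4.242641 / 0.745952
  = 2.825599 / 0.745952 = 3.788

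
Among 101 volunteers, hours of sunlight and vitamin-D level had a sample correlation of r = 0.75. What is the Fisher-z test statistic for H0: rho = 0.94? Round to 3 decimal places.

-7.574

Fisher z: atanh(0.75) = 0.972955, atanh(0.94) = 1.738049
z = (z_r − z_0)·√(n−3) = (0.972955 − 1.738049)·√98 = -0.765094 · 9.899495 = -7.574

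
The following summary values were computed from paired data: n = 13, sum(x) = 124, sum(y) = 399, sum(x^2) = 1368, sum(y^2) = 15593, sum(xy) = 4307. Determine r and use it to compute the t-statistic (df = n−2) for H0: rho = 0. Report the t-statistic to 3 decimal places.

2.737

Numerator: nΣxy − (Σx)(Σy) = 13·4307 − (124)(399) = 6515
Denominator: √[(nΣx²−(Σx)²)(nΣy²−(Σy)²)]
  nΣx²−(Σx)² = 13·1368 − 15376 = 2408;  nΣy²−(Σy)² = 13·15593 − 159201 = 43508
  √(2408·43508) = √104767264 = 10235.5881
r = 6515 / 10235.5881 = 0.6365
t = r·√(n−2)/√(1−r²) = 0.6365·√11 / √(1−0.405132) = 2.111032 / 0.771277 = 2.737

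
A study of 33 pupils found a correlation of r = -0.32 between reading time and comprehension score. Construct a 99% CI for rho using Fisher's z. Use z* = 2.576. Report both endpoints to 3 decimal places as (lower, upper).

(-0.665, 0.138)

z_r = atanh(-0.32) = -0.331647;  SE = 1/√(n−3) = 1/√30 = 0.182574
z-limits: -0.331647 ± 2.576·0.182574 = -0.331647 ± 0.470311 = [-0.801958, 0.138664]
ρ-limits: (tanh -0.801958, tanh 0.138664) = (-0.665, 0.138)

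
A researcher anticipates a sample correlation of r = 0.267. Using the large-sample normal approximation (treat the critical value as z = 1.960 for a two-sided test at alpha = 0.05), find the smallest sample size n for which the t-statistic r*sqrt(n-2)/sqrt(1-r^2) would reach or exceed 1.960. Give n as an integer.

53

Need r·√(n−2)/√(1−r²) ≥ 1.960
√(n−2) ≥ 1.960·√(1−0.071289) / 0.267 = 1.960·0.963697 / 0.267 = 7.0743
n−2 ≥ 50.0457  ⇒  n ≥ 52.0457
Smallest integer n = 53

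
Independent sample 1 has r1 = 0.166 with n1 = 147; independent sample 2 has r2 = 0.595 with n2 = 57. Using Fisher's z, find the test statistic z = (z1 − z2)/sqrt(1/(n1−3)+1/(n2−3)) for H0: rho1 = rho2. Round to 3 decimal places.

z1 = atanh(0.166) = 0.167550,  z2 = atanh(0.595) = 0.685371
SE = √(1/(n1−3) + 1/(n2−3)) = √(1/144 + 1/54) = √(0.0069444 + 0.0185185) = √0.0254629 = 0.159571
z = (z1 − z2)/SE = (0.167550 − 0.685371) / 0.159571 = -0.517821 / 0.159571 = -3.245

-3.245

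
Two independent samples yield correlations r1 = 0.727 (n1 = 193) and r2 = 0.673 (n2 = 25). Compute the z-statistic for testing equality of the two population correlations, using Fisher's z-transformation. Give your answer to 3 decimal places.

z1 = atanh(0.727) = 0.922335,  z2 = atanh(0.673) = 0.816207
SE = √(1/(n1−3) + 1/(n2−3)) = √(1/190 + 1/22) = √(0.0052632 + 0.0454545) = √0.0507177 = 0.225206
z = (z1 − z2)/SE = (0.922335 − 0.816207) / 0.225206 = 0.106128 / 0.225206 = 0.471

0.471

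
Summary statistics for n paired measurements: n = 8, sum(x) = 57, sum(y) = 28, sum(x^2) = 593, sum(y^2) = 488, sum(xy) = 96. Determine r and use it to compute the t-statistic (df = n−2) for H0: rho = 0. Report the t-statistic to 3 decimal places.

S_xy = nΣxy − ΣxΣy = 8·96 − 57·28 = 768 − 1596 = -828
S_xx = nΣx² − (Σx)² = 8·593 − 57² = 4744 − 3249 = 1495
S_yy = nΣy² − (Σy)² = 8·488 − 28² = 3904 − 784 = 3120
r = S_xy / √(S_xx·S_yy) = -828 / √(1495·3120) = -828 / √4664400 = -828 / 2159.7222 = -0.3834
t = r·√(n−2)/√(1−r²) = -0.3834·√6 / √(1−0.146996) = -0.939134 / 0.923582 = -1.017

-1.017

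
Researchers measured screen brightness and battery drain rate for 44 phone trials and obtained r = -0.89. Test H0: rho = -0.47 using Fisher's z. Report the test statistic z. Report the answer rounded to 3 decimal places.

-5.839

z_r = atanh(-0.89) = -1.421926,  z_0 = atanh(-0.47) = -0.510070
SE = 1/√(n−3) = 1/√41 = 0.156174
z = (z_r − z_0)/SE = (-1.421926 − (-0.510070)) / 0.156174 = -0.911856 / 0.156174 = -5.839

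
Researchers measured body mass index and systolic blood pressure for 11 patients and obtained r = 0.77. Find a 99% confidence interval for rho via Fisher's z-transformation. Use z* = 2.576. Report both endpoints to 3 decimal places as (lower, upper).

Fisher z: z_r = atanh(r) = ½·ln((1+0.77)/(1−0.77)) = 1.020328
SE(z) = 1/√(n−3) = 1/√8 = 0.353553
99% ⇒ z* = 2.576; margin = 2.576·0.353553 = 0.910753
CI on z-scale: (0.109575, 1.931081)
Back-transform: tanh(0.109575) = 0.109139, tanh(1.931081) = 0.958821

(0.109, 0.959)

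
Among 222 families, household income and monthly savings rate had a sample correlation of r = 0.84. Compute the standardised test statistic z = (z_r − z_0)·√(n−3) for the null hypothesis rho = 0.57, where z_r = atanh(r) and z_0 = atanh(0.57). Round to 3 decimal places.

Fisher z: atanh(0.84) = 1.221174, atanh(0.57) = 0.647523
z = (z_r − z_0)·√(n−3) = (1.221174 − 0.647523)·√219 = 0.573651 · 14.798649 = 8.489

8.489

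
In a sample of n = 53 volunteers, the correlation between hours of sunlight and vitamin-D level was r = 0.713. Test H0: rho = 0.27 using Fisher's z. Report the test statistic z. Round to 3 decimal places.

z_r = atanh(0.713) = 0.893260,  z_0 = atanh(0.27) = 0.276864
SE = 1/√(n−3) = 1/√50 = 0.141421
z = (z_r − z_0)/SE = (0.893260 − 0.276864) / 0.141421 = 0.616396 / 0.141421 = 4.359

4.359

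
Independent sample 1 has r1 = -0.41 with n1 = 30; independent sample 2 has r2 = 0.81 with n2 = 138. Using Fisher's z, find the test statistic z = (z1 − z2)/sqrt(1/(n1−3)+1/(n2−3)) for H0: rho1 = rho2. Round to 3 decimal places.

z1 = atanh(-0.41) = -0.435611,  z2 = atanh(0.81) = 1.127029
SE = √(1/(n1−3) + 1/(n2−3)) = √(1/27 + 1/135) = √(0.0370370 + 0.0074074) = √0.0444444 = 0.210818
z = (z1 − z2)/SE = (-0.435611 − 1.127029) / 0.210818 = -1.562640 / 0.210818 = -7.412

-7.412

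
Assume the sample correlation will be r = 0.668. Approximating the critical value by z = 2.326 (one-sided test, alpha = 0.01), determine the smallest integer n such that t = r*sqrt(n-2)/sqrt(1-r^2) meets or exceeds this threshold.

9

r√(n−2)/√(1−r²) ≥ 2.326  ⇔  n−2 ≥ (2.326)²·(1−r²)/r²
(1−r²)/r² = (1−0.446224)/0.446224 = 1.2410
n ≥ 2 + 5.410276·1.2410 = 2 + 6.7142 = 8.7142
⌈8.7142⌉ = 9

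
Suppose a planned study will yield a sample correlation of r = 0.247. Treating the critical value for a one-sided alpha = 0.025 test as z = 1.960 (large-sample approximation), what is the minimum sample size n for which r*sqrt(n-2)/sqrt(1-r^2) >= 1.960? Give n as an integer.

62

Need r·√(n−2)/√(1−r²) ≥ 1.960
√(n−2) ≥ 1.960·√(1−0.061009) / 0.247 = 1.960·0.969015 / 0.247 = 7.6893
n−2 ≥ 59.1253  ⇒  n ≥ 61.1253
Smallest integer n = 62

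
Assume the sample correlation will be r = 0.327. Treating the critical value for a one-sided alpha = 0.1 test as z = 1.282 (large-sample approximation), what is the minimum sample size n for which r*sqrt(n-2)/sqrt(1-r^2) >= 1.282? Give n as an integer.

Need r·√(n−2)/√(1−r²) ≥ 1.282
√(n−2) ≥ 1.282·√(1−0.106929) / 0.327 = 1.282·0.945024 / 0.327 = 3.7050
n−2 ≥ 13.7270  ⇒  n ≥ 15.7270
Smallest integer n = 16

16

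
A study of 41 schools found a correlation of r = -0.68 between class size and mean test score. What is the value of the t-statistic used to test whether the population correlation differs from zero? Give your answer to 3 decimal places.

t = r·√(n−2) / √(1−r²) with r = -0.68, n = 41
  = -0.68·√39 / √(1 − 0.4624)
  = -0.68·6.244998 / 0.733212
  = -4.246599 / 0.733212 = -5.792

-5.792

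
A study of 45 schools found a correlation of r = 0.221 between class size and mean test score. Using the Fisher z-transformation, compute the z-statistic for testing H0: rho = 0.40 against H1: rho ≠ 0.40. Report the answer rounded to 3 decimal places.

z_r = atanh(0.221) = 0.224707,  z_0 = atanh(0.40) = 0.423649
SE = 1/√(n−3) = 1/√42 = 0.154303
z = (z_r − z_0)/SE = (0.224707 − 0.423649) / 0.154303 = -0.198942 / 0.154303 = -1.289

-1.289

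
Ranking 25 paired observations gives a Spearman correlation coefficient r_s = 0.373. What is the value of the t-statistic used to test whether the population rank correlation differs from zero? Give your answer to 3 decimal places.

t = r_s·√(n−2) / √(1−r_s²) with r_s = 0.373, n = 25
  = 0.373·√23 / √(1 − 0.139129)
  = 0.373·4.795832 / 0.927831
  = 1.788845 / 0.927831 = 1.928

1.928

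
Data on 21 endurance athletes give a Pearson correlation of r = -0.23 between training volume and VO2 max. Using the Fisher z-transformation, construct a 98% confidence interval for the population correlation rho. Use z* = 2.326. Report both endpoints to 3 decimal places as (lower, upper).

(-0.654, 0.304)

Fisher z: z_r = atanh(r) = ½·ln((1+(-0.23))/(1−(-0.23))) = -0.234189
SE(z) = 1/√(n−3) = 1/√18 = 0.235702
98% ⇒ z* = 2.326; margin = 2.326·0.235702 = 0.548243
CI on z-scale: (-0.782432, 0.314054)
Back-transform: tanh(-0.782432) = -0.654100, tanh(0.314054) = 0.304121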